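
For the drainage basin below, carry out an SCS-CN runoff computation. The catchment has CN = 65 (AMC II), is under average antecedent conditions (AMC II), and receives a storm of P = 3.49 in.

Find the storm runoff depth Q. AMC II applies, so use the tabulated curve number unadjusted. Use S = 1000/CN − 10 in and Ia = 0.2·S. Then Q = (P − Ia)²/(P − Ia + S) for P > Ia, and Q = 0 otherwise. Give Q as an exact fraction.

Q = 9840769/13178100 in ≈ 0.747 in

Average conditions: CN = 65 (no AMC adjustment).
S = 1000/65 − 10 = 70/13 in ≈ 5.385 in
Ia = 0.2·(70/13) = 14/13 in ≈ 1.077 in
P − Ia = 3.490 − 1.077 = 3137/1300 ≈ 2.413 in (> 0, runoff occurs)
Q: (3137/1300)² ÷ (10137/1300) = 9840769/13178100 in (≈ 0.747 in)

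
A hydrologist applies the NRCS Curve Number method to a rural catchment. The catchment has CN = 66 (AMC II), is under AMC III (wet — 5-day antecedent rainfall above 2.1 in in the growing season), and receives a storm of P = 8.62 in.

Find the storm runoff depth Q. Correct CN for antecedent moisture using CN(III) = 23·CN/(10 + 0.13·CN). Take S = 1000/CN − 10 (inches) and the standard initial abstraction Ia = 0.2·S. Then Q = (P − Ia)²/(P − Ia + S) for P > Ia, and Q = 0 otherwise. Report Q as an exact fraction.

Wet (AMC III): CN(III) = 23·66/(10 + 0.13·66) = 1518/(929/50) = 75900/929 ≈ 81.701
S = 1000/(75900/929) − 10 = 1700/759 in ≈ 2.240 in
Ia = 0.2·(1700/759) = 340/759 in ≈ 0.448 in
Excess rainfall: 8.620 − 0.448 = 8.172 in; P > Ia so Q > 0
Q: (310129/37950)² ÷ (395129/37950) = 96179996641/14995145550 in (≈ 6.414 in)

Q = 96179996641/14995145550 in ≈ 6.414 in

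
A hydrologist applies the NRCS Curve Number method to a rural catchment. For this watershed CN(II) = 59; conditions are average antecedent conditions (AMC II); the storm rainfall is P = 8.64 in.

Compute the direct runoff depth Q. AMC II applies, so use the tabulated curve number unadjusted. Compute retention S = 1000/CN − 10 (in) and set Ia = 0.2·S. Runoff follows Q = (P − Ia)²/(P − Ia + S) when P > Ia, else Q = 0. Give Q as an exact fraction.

AMC II — tabulated CN = 59 applies directly.
Retention S: 1000/CN − 10 with CN=59.000 → S = 410/59 ≈ 6.949 in
Ia = 0.2·(410/59) = 82/59 in ≈ 1.390 in
P − Ia = 8.640 − 1.390 = 10694/1475 ≈ 7.250 in (> 0, runoff occurs)
Runoff Q = (P−Ia)²/(P−Ia+S) = (7.250)²/(7.250+6.949) = 28590409/7723100 ≈ 3.702 in

Q = 28590409/7723100 in ≈ 3.702 in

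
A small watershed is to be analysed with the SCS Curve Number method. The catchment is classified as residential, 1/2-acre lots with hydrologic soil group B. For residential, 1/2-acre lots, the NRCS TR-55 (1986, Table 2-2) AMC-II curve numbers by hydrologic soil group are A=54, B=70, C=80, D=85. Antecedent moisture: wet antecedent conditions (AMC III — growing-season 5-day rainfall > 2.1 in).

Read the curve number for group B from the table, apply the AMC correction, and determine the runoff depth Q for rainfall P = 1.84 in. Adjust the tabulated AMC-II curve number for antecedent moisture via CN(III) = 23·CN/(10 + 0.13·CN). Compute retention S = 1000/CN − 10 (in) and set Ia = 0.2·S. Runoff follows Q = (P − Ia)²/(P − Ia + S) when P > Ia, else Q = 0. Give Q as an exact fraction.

Q = 17440418/26979575 in ≈ 0.646 in

NRCS table: residential, 1/2-acre lots, soil group B → CN(II) = 70
Wet (AMC III): CN(III) = 23·70/(10 + 0.13·70) = 1610/(191/10) = 16100/191 ≈ 84.293
Retention S: 1000/CN − 10 with CN=84.293 → S = 300/161 ≈ 1.863 in
Ia = 0.2·(300/161) = 60/161 in ≈ 0.373 in
P − Ia = 1.840 − 0.373 = 5906/4025 ≈ 1.467 in (> 0, runoff occurs)
Q: (5906/4025)² ÷ (13406/4025) = 17440418/26979575 in (≈ 0.646 in)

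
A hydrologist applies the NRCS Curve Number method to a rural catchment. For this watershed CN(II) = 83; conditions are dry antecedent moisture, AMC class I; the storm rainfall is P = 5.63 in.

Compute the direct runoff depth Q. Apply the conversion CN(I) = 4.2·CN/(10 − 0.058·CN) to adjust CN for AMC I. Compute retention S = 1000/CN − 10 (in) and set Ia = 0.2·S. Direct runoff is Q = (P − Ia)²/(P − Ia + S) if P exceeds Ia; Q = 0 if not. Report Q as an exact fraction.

Dry (AMC I): CN(I) = 4.2·83/(10 − 0.058·83) = (1743/5)/(2593/500) = 174300/2593 ≈ 67.219
Max retention: S = 1000/(174300/2593) − 10 = 8500/1743 in (≈ 4.877 in)
Ia = 0.2·(8500/1743) = 1700/1743 in ≈ 0.975 in
Excess rainfall: 5.630 − 0.975 = 4.655 in; P > Ia so Q > 0
Runoff Q = (P−Ia)²/(P−Ia+S) = (4.655)²/(4.655+4.877) = 658222293481/289566158700 ≈ 2.273 in

Q = 658222293481/289566158700 in ≈ 2.273 in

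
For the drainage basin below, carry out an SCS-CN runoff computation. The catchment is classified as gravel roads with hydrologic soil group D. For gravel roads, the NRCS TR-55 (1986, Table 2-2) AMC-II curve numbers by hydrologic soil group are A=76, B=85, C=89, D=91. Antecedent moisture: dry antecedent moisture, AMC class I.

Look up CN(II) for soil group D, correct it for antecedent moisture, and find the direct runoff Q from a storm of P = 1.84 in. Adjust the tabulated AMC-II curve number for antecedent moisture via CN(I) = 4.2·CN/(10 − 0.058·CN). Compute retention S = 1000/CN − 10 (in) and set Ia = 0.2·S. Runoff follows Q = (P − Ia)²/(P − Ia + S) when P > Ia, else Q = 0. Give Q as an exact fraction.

Q = 237663602/472192175 in ≈ 0.503 in

NRCS table: gravel roads, soil group D → CN(II) = 91
Adjust CN=91 to AMC I: 4.2·91/(10 − 0.058·91) → (1911/5) ÷ (2361/500) = 63700/787 ≈ 80.940
S = 1000/(63700/787) − 10 = 1500/637 in ≈ 2.355 in
Ia = 0.2S: 0.2·2.355 = 0.471 in (exactly 300/637)
Excess rainfall: 1.840 − 0.471 = 1.369 in; P > Ia so Q > 0
Q: (21802/15925)² ÷ (59302/15925) = 237663602/472192175 in (≈ 0.503 in)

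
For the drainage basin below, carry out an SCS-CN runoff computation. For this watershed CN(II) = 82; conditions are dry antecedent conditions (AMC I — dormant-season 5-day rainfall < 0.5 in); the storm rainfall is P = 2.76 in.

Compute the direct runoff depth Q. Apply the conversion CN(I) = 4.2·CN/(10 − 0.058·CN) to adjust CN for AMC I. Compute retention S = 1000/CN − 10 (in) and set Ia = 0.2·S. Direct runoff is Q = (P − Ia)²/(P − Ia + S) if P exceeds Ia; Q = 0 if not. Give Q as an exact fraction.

Q = 50454603/119112175 in ≈ 0.424 in

Adjust CN=82 to AMC I: 4.2·82/(10 − 0.058·82) → (1722/5) ÷ (1311/250) = 28700/437 ≈ 65.675
Retention S: 1000/CN − 10 with CN=65.675 → S = 1500/287 ≈ 5.226 in
Initial abstraction Ia = S/5 = (1500/287)/5 = 300/287 ≈ 1.045 in
Since P=2.760 > Ia=1.045: effective rainfall P−Ia = 12303/7175 in
Q = (12303/7175)²/((12303/7175) + 1500/287) = (151363809/51480625)/(49803/7175) = 50454603/119112175 in ≈ 0.424 in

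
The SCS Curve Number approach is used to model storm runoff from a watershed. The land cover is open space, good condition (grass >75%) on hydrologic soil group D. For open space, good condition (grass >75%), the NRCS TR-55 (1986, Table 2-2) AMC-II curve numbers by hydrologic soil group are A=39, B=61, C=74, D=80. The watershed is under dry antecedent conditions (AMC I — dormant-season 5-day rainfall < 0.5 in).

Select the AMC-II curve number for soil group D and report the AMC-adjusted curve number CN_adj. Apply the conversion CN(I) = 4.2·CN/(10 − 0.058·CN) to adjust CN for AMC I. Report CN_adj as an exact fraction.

NRCS table: open space, good condition (grass >75%), soil group D → CN(II) = 80
Dry (AMC I): CN(I) = 4.2·80/(10 − 0.058·80) = 336/(134/25) = 4200/67 ≈ 62.687

CN_adj = 4200/67 ≈ 62.687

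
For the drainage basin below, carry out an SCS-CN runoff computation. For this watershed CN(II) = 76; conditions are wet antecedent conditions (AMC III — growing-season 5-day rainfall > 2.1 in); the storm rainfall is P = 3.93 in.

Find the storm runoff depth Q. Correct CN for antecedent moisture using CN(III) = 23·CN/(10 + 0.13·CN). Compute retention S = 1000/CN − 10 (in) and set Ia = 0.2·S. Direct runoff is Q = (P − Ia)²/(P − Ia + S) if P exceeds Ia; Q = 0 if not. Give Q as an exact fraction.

Q = 8505729027/3200893900 in ≈ 2.657 in

CN(III) from CN(II)=76: (23·76)/(10 + 0.13·76) = 43700/497 ≈ 87.928
Retention S: 1000/CN − 10 with CN=87.928 → S = 600/437 ≈ 1.373 in
Ia = 0.2·(600/437) = 120/437 in ≈ 0.275 in
P − Ia = 3.930 − 0.275 = 159741/43700 ≈ 3.655 in (> 0, runoff occurs)
Q = (159741/43700)²/((159741/43700) + 600/437) = (25517187081/1909690000)/(219741/43700) = 8505729027/3200893900 in ≈ 2.657 in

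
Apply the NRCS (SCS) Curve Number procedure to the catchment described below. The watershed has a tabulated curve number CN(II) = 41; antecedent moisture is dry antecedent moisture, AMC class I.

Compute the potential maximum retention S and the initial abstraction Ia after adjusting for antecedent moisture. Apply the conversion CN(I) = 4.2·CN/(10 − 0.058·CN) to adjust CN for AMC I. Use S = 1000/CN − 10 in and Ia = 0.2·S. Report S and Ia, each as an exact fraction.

CN(I) from CN(II)=41: (4.2·41)/(10 − 0.058·41) = 86100/3811 ≈ 22.592
S = 1000/(86100/3811) − 10 = 29500/861 in ≈ 34.262 in
Ia = 0.2S: 0.2·34.262 = 6.852 in (exactly 5900/861)

S = 29500/861 in ≈ 34.262 in; Ia = 5900/861 in ≈ 6.852 in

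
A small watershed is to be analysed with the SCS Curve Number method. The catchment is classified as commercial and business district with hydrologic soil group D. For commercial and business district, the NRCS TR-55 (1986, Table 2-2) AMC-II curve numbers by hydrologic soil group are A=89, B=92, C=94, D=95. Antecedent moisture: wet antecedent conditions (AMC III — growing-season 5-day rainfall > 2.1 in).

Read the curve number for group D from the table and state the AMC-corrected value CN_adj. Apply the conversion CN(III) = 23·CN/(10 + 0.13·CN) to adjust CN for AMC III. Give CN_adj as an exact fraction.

CN_adj = 43700/447 ≈ 97.763

NRCS table: commercial and business district, soil group D → CN(II) = 95
Adjust CN=95 to AMC III: 23·95/(10 + 0.13·95) → 2185 ÷ (447/20) = 43700/447 ≈ 97.763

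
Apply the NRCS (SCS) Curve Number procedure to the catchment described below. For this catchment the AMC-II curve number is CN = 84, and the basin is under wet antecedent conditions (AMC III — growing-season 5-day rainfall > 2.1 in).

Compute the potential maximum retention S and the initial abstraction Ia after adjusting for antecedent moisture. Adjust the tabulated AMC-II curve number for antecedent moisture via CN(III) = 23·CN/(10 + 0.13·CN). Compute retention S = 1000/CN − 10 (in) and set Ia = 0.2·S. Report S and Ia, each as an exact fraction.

Adjust CN=84 to AMC III: 23·84/(10 + 0.13·84) → 1932 ÷ (523/25) = 48300/523 ≈ 92.352
S = 1000/(48300/523) − 10 = 400/483 in ≈ 0.828 in
Ia = 0.2S: 0.2·0.828 = 0.166 in (exactly 80/483)

S = 400/483 in ≈ 0.828 in; Ia = 80/483 in ≈ 0.166 in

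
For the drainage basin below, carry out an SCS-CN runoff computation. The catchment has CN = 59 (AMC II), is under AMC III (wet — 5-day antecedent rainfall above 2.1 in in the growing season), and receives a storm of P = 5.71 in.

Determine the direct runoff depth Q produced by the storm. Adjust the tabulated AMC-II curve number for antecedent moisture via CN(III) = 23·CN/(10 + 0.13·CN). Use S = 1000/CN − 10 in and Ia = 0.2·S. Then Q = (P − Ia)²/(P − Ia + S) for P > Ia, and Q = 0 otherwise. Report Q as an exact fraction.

Wet (AMC III): CN(III) = 23·59/(10 + 0.13·59) = 1357/(1767/100) = 135700/1767 ≈ 76.797
Max retention: S = 1000/(135700/1767) − 10 = 4100/1357 in (≈ 3.021 in)
Ia = 0.2S: 0.2·3.021 = 0.604 in (exactly 820/1357)
P − Ia = 5.710 − 0.604 = 692847/135700 ≈ 5.106 in (> 0, runoff occurs)
Q: (692847/135700)² ÷ (1102847/135700) = 480036965409/149656337900 in (≈ 3.208 in)

Q = 480036965409/149656337900 in ≈ 3.208 in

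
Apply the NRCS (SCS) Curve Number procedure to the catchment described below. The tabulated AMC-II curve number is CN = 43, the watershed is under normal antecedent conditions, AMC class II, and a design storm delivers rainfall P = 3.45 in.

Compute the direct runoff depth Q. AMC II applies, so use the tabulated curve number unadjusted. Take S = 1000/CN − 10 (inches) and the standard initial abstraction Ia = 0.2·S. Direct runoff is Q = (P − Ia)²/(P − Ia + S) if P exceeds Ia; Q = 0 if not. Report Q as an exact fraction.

Q = 52441/1154980 in ≈ 0.045 in

CN(II) = 43; AMC II needs no correction.
Retention S: 1000/CN − 10 with CN=43.000 → S = 570/43 ≈ 13.256 in
Ia = 0.2·(570/43) = 114/43 in ≈ 2.651 in
Excess rainfall: 3.450 − 2.651 = 0.799 in; P > Ia so Q > 0
Q = (687/860)²/((687/860) + 570/43) = (471969/739600)/(12087/860) = 52441/1154980 in ≈ 0.045 in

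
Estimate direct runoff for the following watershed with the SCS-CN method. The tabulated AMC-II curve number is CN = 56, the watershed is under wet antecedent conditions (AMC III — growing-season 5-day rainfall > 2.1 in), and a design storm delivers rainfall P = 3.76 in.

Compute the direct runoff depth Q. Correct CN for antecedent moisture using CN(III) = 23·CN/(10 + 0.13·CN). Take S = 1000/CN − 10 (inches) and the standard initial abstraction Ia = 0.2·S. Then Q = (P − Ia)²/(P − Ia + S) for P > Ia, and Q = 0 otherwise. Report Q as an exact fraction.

Q = 76681728/52594675 in ≈ 1.458 in

CN(III) from CN(II)=56: (23·56)/(10 + 0.13·56) = 4025/54 ≈ 74.537
Retention S: 1000/CN − 10 with CN=74.537 → S = 550/161 ≈ 3.416 in
Initial abstraction Ia = S/5 = (550/161)/5 = 110/161 ≈ 0.683 in
P − Ia = 3.760 − 0.683 = 12384/4025 ≈ 3.077 in (> 0, runoff occurs)
Q = (12384/4025)²/((12384/4025) + 550/161) = (153363456/16200625)/(26134/4025) = 76681728/52594675 in ≈ 1.458 in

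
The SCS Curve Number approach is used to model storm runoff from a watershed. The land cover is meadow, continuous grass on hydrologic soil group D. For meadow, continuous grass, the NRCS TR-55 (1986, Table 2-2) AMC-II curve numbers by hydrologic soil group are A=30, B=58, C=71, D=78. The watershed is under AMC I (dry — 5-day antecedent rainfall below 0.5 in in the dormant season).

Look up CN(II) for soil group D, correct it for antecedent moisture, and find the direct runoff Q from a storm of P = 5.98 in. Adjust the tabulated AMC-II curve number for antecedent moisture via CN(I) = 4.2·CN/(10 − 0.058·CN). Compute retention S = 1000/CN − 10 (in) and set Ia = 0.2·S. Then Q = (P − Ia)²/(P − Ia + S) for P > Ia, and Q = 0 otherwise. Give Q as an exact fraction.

Q = 36054794161/19036876950 in ≈ 1.894 in

NRCS table: meadow, continuous grass, soil group D → CN(II) = 78
Dry (AMC I): CN(I) = 4.2·78/(10 − 0.058·78) = (1638/5)/(1369/250) = 81900/1369 ≈ 59.825
Retention S: 1000/CN − 10 with CN=59.825 → S = 5500/819 ≈ 6.716 in
Ia = 0.2S: 0.2·6.716 = 1.343 in (exactly 1100/819)
Since P=5.980 > Ia=1.343: effective rainfall P−Ia = 189881/40950 in
Runoff Q = (P−Ia)²/(P−Ia+S) = (4.637)²/(4.637+6.716) = 36054794161/19036876950 ≈ 1.894 in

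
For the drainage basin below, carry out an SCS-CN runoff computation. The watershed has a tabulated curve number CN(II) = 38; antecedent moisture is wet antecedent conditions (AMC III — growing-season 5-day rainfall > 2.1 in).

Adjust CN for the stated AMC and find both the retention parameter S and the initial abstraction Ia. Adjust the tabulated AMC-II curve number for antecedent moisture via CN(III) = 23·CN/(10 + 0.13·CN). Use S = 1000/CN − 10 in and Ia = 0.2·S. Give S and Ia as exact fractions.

Wet (AMC III): CN(III) = 23·38/(10 + 0.13·38) = 874/(747/50) = 43700/747 ≈ 58.501
Retention S: 1000/CN − 10 with CN=58.501 → S = 3100/437 ≈ 7.094 in
Initial abstraction Ia = S/5 = (3100/437)/5 = 620/437 ≈ 1.419 in

S = 3100/437 in ≈ 7.094 in; Ia = 620/437 in ≈ 1.419 in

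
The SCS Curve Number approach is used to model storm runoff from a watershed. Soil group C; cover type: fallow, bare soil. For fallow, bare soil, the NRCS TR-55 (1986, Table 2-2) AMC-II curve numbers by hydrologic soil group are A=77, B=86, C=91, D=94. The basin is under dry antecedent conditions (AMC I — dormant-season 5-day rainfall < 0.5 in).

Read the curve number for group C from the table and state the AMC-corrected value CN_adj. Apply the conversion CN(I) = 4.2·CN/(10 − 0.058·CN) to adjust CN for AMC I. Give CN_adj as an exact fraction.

CN_adj = 63700/787 ≈ 80.940

NRCS table: fallow, bare soil, soil group C → CN(II) = 91
Dry (AMC I): CN(I) = 4.2·91/(10 − 0.058·91) = (1911/5)/(2361/500) = 63700/787 ≈ 80.940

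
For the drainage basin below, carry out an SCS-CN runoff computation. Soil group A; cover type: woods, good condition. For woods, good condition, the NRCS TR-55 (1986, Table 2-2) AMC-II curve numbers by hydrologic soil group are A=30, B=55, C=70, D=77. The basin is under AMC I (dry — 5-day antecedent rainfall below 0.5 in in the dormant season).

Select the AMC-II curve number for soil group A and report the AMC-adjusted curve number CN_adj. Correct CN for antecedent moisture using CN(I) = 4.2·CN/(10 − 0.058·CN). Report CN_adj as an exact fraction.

CN_adj = 900/59 ≈ 15.254

NRCS table: woods, good condition, soil group A → CN(II) = 30
Dry (AMC I): CN(I) = 4.2·30/(10 − 0.058·30) = 126/(413/50) = 900/59 ≈ 15.254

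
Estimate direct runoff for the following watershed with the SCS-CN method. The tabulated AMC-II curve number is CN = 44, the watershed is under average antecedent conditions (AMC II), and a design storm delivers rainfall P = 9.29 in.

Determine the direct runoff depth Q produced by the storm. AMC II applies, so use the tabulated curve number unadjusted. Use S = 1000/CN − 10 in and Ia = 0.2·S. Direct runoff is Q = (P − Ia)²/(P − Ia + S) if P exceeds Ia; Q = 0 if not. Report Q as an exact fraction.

AMC II — tabulated CN = 44 applies directly.
Max retention: S = 1000/44 − 10 = 140/11 in (≈ 12.727 in)
Ia = 0.2·(140/11) = 28/11 in ≈ 2.545 in
P − Ia = 9.290 − 2.545 = 7419/1100 ≈ 6.745 in (> 0, runoff occurs)
Q = (7419/1100)²/((7419/1100) + 140/11) = (55041561/1210000)/(21419/1100) = 55041561/23560900 in ≈ 2.336 in

Q = 55041561/23560900 in ≈ 2.336 in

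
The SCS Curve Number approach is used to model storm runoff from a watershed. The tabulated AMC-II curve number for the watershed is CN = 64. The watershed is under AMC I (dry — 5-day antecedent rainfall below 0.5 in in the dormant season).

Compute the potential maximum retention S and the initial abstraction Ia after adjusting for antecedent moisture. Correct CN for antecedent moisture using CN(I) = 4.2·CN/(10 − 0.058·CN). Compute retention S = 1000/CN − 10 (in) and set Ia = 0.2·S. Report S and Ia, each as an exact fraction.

Dry (AMC I): CN(I) = 4.2·64/(10 − 0.058·64) = (1344/5)/(786/125) = 5600/131 ≈ 42.748
Retention S: 1000/CN − 10 with CN=42.748 → S = 375/28 ≈ 13.393 in
Ia = 0.2·(375/28) = 75/28 in ≈ 2.679 in

S = 375/28 in ≈ 13.393 in; Ia = 75/28 in ≈ 2.679 in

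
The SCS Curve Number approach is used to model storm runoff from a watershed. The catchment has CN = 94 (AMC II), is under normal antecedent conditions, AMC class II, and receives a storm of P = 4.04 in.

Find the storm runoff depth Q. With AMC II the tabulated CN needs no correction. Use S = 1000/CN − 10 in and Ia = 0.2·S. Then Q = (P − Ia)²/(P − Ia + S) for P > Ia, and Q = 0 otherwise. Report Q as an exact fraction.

CN(II) = 94; AMC II needs no correction.
S = 1000/94 − 10 = 30/47 in ≈ 0.638 in
Initial abstraction Ia = S/5 = (30/47)/5 = 6/47 ≈ 0.128 in
P − Ia = 4.040 − 0.128 = 4597/1175 ≈ 3.912 in (> 0, runoff occurs)
Q = (4597/1175)²/((4597/1175) + 30/47) = (21132409/1380625)/(5347/1175) = 21132409/6282725 in ≈ 3.364 in

Q = 21132409/6282725 in ≈ 3.364 in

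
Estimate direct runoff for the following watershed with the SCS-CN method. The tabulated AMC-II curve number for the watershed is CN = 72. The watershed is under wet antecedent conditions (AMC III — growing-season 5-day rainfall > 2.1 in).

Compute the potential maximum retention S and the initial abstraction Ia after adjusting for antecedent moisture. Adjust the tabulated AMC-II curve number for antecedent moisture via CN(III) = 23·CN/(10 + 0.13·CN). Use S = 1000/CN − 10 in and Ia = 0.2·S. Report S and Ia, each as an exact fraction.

Adjust CN=72 to AMC III: 23·72/(10 + 0.13·72) → 1656 ÷ (484/25) = 10350/121 ≈ 85.537
Max retention: S = 1000/(10350/121) − 10 = 350/207 in (≈ 1.691 in)
Ia = 0.2S: 0.2·1.691 = 0.338 in (exactly 70/207)

S = 350/207 in ≈ 1.691 in; Ia = 70/207 in ≈ 0.338 in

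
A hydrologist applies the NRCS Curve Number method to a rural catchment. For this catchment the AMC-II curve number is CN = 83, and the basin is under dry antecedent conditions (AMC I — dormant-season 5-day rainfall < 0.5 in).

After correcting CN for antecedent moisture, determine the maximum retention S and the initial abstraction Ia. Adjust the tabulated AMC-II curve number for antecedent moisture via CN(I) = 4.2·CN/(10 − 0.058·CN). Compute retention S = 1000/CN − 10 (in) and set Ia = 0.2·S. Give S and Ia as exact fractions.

S = 8500/1743 in ≈ 4.877 in; Ia = 1700/1743 in ≈ 0.975 in

CN(I) from CN(II)=83: (4.2·83)/(10 − 0.058·83) = 174300/2593 ≈ 67.219
Retention S: 1000/CN − 10 with CN=67.219 → S = 8500/1743 ≈ 4.877 in
Ia = 0.2·(8500/1743) = 1700/1743 in ≈ 0.975 in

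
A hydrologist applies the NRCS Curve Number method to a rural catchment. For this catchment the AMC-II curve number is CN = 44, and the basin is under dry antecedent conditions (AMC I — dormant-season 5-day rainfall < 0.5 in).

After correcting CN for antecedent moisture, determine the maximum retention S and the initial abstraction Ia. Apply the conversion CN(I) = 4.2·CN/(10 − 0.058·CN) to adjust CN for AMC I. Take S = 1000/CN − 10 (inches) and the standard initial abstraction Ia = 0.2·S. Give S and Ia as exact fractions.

CN(I) from CN(II)=44: (4.2·44)/(10 − 0.058·44) = 3300/133 ≈ 24.812
S = 1000/(3300/133) − 10 = 1000/33 in ≈ 30.303 in
Initial abstraction Ia = S/5 = (1000/33)/5 = 200/33 ≈ 6.061 in

S = 1000/33 in ≈ 30.303 in; Ia = 200/33 in ≈ 6.061 in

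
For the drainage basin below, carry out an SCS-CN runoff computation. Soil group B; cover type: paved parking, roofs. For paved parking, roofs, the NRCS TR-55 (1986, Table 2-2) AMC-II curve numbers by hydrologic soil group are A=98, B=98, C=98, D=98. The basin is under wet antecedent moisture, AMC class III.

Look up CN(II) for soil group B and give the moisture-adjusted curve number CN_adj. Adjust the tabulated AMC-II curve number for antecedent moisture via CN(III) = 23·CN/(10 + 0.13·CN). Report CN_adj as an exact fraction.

CN_adj = 112700/1137 ≈ 99.120

NRCS table: paved parking, roofs, soil group B → CN(II) = 98
Wet (AMC III): CN(III) = 23·98/(10 + 0.13·98) = 2254/(1137/50) = 112700/1137 ≈ 99.120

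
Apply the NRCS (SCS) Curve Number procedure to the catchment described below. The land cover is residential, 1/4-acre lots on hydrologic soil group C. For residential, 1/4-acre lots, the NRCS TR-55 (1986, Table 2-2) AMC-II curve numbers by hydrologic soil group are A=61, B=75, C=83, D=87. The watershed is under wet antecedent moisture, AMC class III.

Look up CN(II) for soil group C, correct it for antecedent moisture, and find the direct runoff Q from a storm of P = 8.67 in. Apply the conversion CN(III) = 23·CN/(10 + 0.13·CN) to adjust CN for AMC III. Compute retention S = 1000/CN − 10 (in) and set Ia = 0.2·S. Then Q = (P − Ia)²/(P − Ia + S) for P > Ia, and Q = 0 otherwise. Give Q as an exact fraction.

Q = 154586760977/20113033100 in ≈ 7.686 in

NRCS table: residential, 1/4-acre lots, soil group C → CN(II) = 83
Adjust CN=83 to AMC III: 23·83/(10 + 0.13·83) → 1909 ÷ (2079/100) = 190900/2079 ≈ 91.823
Retention S: 1000/CN − 10 with CN=91.823 → S = 1700/1909 ≈ 0.891 in
Initial abstraction Ia = S/5 = (1700/1909)/5 = 340/1909 ≈ 0.178 in
Since P=8.670 > Ia=0.178: effective rainfall P−Ia = 1621103/190900 in
Runoff Q = (P−Ia)²/(P−Ia+S) = (8.492)²/(8.492+0.891) = 154586760977/20113033100 ≈ 7.686 in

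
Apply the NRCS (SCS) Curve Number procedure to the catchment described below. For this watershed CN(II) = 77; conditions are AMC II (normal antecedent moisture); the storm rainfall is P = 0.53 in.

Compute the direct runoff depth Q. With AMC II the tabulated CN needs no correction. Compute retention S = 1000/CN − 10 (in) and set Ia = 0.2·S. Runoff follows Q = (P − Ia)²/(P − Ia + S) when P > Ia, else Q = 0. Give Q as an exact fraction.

Average conditions: CN = 77 (no AMC adjustment).
Max retention: S = 1000/77 − 10 = 230/77 in (≈ 2.987 in)
Initial abstraction Ia = S/5 = (230/77)/5 = 46/77 ≈ 0.597 in
P = 0.530 ≤ Ia = 0.597 in: entire storm abstracted, Q = 0.

Q = 0 in ≈ 0.000 in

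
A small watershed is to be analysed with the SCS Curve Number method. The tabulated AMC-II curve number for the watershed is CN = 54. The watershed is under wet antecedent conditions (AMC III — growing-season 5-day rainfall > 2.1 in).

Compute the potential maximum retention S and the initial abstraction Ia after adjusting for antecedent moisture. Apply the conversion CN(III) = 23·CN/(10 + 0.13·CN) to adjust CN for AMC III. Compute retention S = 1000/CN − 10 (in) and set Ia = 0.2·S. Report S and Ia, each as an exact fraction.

S = 100/27 in ≈ 3.704 in; Ia = 20/27 in ≈ 0.741 in

CN(III) from CN(II)=54: (23·54)/(10 + 0.13·54) = 2700/37 ≈ 72.973
Retention S: 1000/CN − 10 with CN=72.973 → S = 100/27 ≈ 3.704 in
Initial abstraction Ia = S/5 = (100/27)/5 = 20/27 ≈ 0.741 in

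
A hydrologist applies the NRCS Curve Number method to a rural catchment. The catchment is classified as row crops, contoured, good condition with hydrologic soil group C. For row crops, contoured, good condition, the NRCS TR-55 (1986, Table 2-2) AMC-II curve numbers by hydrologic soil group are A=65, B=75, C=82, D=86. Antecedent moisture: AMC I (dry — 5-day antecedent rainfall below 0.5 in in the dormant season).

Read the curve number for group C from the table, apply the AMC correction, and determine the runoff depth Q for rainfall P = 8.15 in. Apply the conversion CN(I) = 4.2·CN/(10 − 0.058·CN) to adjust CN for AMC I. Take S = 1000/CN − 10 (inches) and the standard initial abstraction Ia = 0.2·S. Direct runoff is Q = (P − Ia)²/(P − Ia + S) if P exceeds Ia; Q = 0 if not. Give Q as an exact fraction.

Q = 1663089961/406282940 in ≈ 4.093 in

NRCS table: row crops, contoured, good condition, soil group C → CN(II) = 82
Dry (AMC I): CN(I) = 4.2·82/(10 − 0.058·82) = (1722/5)/(1311/250) = 28700/437 ≈ 65.675
Max retention: S = 1000/(28700/437) − 10 = 1500/287 in (≈ 5.226 in)
Ia = 0.2S: 0.2·5.226 = 1.045 in (exactly 300/287)
Excess rainfall: 8.150 − 1.045 = 7.105 in; P > Ia so Q > 0
Runoff Q = (P−Ia)²/(P−Ia+S) = (7.105)²/(7.105+5.226) = 1663089961/406282940 ≈ 4.093 in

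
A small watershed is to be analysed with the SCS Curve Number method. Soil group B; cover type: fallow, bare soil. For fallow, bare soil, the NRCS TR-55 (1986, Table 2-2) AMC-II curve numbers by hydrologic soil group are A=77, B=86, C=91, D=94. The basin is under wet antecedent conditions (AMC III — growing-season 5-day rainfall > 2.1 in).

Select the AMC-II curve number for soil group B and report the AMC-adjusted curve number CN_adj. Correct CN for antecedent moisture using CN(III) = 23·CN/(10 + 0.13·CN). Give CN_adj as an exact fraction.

CN_adj = 98900/1059 ≈ 93.390

NRCS table: fallow, bare soil, soil group B → CN(II) = 86
Wet (AMC III): CN(III) = 23·86/(10 + 0.13·86) = 1978/(1059/50) = 98900/1059 ≈ 93.390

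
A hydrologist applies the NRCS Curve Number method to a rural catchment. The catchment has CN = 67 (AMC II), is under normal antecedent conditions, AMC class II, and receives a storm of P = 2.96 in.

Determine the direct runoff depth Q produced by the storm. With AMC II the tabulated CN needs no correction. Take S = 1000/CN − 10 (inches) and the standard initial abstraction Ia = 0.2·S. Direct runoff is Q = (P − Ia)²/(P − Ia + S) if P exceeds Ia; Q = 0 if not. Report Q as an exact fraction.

Q = 5471432/9679825 in ≈ 0.565 in

CN(II) = 67; AMC II needs no correction.
S = 1000/67 − 10 = 330/67 in ≈ 4.925 in
Ia = 0.2·(330/67) = 66/67 in ≈ 0.985 in
Excess rainfall: 2.960 − 0.985 = 1.975 in; P > Ia so Q > 0
Q: (3308/1675)² ÷ (11558/1675) = 5471432/9679825 in (≈ 0.565 in)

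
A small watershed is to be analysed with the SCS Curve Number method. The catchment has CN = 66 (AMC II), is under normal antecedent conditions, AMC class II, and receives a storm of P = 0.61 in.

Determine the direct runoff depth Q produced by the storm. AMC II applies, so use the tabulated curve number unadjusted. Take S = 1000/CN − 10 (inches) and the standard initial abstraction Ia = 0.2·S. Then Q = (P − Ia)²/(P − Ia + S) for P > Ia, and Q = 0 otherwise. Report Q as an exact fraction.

Average conditions: CN = 66 (no AMC adjustment).
Retention S: 1000/CN − 10 with CN=66.000 → S = 170/33 ≈ 5.152 in
Initial abstraction Ia = S/5 = (170/33)/5 = 34/33 ≈ 1.030 in
P = 0.610 ≤ Ia = 1.030 in: entire storm abstracted, Q = 0.

Q = 0 in ≈ 0.000 in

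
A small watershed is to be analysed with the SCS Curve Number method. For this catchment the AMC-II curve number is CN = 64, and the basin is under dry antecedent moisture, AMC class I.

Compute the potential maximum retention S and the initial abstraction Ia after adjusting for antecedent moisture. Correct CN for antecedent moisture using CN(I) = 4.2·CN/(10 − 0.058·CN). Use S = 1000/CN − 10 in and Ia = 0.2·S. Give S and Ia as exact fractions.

Dry (AMC I): CN(I) = 4.2·64/(10 − 0.058·64) = (1344/5)/(786/125) = 5600/131 ≈ 42.748
Max retention: S = 1000/(5600/131) − 10 = 375/28 in (≈ 13.393 in)
Ia = 0.2·(375/28) = 75/28 in ≈ 2.679 in

S = 375/28 in ≈ 13.393 in; Ia = 75/28 in ≈ 2.679 in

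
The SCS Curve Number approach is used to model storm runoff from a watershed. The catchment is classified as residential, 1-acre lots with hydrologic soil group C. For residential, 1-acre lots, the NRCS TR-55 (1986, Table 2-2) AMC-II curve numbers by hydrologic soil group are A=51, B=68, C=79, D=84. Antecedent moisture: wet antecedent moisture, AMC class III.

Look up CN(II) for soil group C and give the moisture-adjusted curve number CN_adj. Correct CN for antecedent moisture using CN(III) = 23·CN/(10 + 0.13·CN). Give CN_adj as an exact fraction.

NRCS table: residential, 1-acre lots, soil group C → CN(II) = 79
CN(III) from CN(II)=79: (23·79)/(10 + 0.13·79) = 181700/2027 ≈ 89.640

CN_adj = 181700/2027 ≈ 89.640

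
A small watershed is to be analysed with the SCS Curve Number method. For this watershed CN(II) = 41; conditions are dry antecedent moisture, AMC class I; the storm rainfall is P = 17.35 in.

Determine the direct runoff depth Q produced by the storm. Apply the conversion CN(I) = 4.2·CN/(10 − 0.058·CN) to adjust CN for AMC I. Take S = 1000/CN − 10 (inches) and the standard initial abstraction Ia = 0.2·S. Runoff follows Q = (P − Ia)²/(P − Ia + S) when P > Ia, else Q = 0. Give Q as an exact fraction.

Q = 32676708289/13272607740 in ≈ 2.462 in

Adjust CN=41 to AMC I: 4.2·41/(10 − 0.058·41) → (861/5) ÷ (3811/500) = 86100/3811 ≈ 22.592
S = 1000/(86100/3811) − 10 = 29500/861 in ≈ 34.262 in
Initial abstraction Ia = S/5 = (29500/861)/5 = 5900/861 ≈ 6.852 in
Excess rainfall: 17.350 − 6.852 = 10.498 in; P > Ia so Q > 0
Q = (180767/17220)²/((180767/17220) + 29500/861) = (32676708289/296528400)/(770767/17220) = 32676708289/13272607740 in ≈ 2.462 in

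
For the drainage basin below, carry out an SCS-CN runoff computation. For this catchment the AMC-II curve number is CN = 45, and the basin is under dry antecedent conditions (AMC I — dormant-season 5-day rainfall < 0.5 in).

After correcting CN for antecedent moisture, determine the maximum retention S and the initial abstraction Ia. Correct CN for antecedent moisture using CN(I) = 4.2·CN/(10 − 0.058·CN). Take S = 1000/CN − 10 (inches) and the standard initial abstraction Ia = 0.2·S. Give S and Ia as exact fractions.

S = 5500/189 in ≈ 29.101 in; Ia = 1100/189 in ≈ 5.820 in

Dry (AMC I): CN(I) = 4.2·45/(10 − 0.058·45) = 189/(739/100) = 18900/739 ≈ 25.575
Max retention: S = 1000/(18900/739) − 10 = 5500/189 in (≈ 29.101 in)
Ia = 0.2S: 0.2·29.101 = 5.820 in (exactly 1100/189)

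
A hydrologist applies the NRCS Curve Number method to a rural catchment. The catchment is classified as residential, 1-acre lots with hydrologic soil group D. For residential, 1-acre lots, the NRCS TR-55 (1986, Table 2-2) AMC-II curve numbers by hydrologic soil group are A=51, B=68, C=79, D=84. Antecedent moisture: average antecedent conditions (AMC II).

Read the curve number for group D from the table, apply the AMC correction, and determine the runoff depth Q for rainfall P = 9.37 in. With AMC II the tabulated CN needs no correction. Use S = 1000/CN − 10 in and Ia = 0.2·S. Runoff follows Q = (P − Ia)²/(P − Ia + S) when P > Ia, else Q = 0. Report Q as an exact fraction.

NRCS table: residential, 1-acre lots, soil group D → CN(II) = 84
AMC II — tabulated CN = 84 applies directly.
Retention S: 1000/CN − 10 with CN=84.000 → S = 40/21 ≈ 1.905 in
Ia = 0.2·(40/21) = 8/21 in ≈ 0.381 in
P − Ia = 9.370 − 0.381 = 18877/2100 ≈ 8.989 in (> 0, runoff occurs)
Runoff Q = (P−Ia)²/(P−Ia+S) = (8.989)²/(8.989+1.905) = 356341129/48041700 ≈ 7.417 in

Q = 356341129/48041700 in ≈ 7.417 in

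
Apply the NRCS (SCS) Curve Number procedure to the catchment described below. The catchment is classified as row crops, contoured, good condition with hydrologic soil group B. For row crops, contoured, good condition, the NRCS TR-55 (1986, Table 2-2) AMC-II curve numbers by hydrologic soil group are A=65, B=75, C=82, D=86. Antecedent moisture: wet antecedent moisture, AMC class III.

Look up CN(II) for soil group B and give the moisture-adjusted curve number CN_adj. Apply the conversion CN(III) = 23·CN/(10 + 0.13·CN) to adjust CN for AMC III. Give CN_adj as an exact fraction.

NRCS table: row crops, contoured, good condition, soil group B → CN(II) = 75
Wet (AMC III): CN(III) = 23·75/(10 + 0.13·75) = 1725/(79/4) = 6900/79 ≈ 87.342

CN_adj = 6900/79 ≈ 87.342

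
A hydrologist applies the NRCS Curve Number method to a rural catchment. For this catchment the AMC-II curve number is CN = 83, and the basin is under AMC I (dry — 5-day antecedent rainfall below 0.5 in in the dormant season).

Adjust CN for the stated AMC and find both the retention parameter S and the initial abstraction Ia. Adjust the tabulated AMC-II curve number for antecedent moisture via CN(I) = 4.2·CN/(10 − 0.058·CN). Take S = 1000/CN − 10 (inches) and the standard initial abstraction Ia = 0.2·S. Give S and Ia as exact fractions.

CN(I) from CN(II)=83: (4.2·83)/(10 − 0.058·83) = 174300/2593 ≈ 67.219
Max retention: S = 1000/(174300/2593) − 10 = 8500/1743 in (≈ 4.877 in)
Ia = 0.2S: 0.2·4.877 = 0.975 in (exactly 1700/1743)

S = 8500/1743 in ≈ 4.877 in; Ia = 1700/1743 in ≈ 0.975 in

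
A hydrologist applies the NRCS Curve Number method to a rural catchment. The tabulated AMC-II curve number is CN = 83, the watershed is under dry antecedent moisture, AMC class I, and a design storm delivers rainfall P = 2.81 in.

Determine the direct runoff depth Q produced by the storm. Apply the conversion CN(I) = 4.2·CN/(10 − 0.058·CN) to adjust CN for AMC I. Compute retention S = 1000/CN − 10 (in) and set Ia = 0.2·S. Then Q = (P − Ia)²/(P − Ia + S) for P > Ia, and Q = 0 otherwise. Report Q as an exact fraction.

Dry (AMC I): CN(I) = 4.2·83/(10 − 0.058·83) = (1743/5)/(2593/500) = 174300/2593 ≈ 67.219
Retention S: 1000/CN − 10 with CN=67.219 → S = 8500/1743 ≈ 4.877 in
Initial abstraction Ia = S/5 = (8500/1743)/5 = 1700/1743 ≈ 0.975 in
P − Ia = 2.810 − 0.975 = 319783/174300 ≈ 1.835 in (> 0, runoff occurs)
Q: (319783/174300)² ÷ (1169783/174300) = 102261167089/203893176900 in (≈ 0.502 in)

Q = 102261167089/203893176900 in ≈ 0.502 in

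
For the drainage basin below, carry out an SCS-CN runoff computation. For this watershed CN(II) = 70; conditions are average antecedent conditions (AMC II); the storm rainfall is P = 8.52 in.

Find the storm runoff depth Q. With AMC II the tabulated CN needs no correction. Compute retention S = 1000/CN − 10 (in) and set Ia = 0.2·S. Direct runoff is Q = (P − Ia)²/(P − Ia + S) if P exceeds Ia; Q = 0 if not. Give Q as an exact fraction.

AMC II — tabulated CN = 70 applies directly.
Max retention: S = 1000/70 − 10 = 30/7 in (≈ 4.286 in)
Initial abstraction Ia = S/5 = (30/7)/5 = 6/7 ≈ 0.857 in
P − Ia = 8.520 − 0.857 = 1341/175 ≈ 7.663 in (> 0, runoff occurs)
Q = (1341/175)²/((1341/175) + 30/7) = (1798281/30625)/(2091/175) = 599427/121975 in ≈ 4.914 in

Q = 599427/121975 in ≈ 4.914 in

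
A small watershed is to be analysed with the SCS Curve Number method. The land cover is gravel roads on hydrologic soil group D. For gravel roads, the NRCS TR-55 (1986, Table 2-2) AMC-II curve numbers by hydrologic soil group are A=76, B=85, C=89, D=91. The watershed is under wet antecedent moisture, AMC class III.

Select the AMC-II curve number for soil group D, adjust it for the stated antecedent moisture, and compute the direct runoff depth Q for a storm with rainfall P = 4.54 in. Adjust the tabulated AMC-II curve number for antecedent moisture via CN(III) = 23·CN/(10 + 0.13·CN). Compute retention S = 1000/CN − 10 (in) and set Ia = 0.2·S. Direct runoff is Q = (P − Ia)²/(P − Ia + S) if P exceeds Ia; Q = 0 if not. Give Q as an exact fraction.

NRCS table: gravel roads, soil group D → CN(II) = 91
Adjust CN=91 to AMC III: 23·91/(10 + 0.13·91) → 2093 ÷ (2183/100) = 209300/2183 ≈ 95.877
S = 1000/(209300/2183) − 10 = 900/2093 in ≈ 0.430 in
Initial abstraction Ia = S/5 = (900/2093)/5 = 180/2093 ≈ 0.086 in
Excess rainfall: 4.540 − 0.086 = 4.454 in; P > Ia so Q > 0
Q = (466111/104650)²/((466111/104650) + 900/2093) = (217259464321/10951622500)/(511111/104650) = 217259464321/53487766150 in ≈ 4.062 in

Q = 217259464321/53487766150 in ≈ 4.062 in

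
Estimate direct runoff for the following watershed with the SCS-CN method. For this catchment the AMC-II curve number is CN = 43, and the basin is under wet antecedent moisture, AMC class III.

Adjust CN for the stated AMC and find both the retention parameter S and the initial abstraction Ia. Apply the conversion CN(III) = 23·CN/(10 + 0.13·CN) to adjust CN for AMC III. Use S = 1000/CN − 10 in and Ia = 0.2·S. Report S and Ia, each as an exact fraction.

S = 5700/989 in ≈ 5.763 in; Ia = 1140/989 in ≈ 1.153 in

Wet (AMC III): CN(III) = 23·43/(10 + 0.13·43) = 989/(1559/100) = 98900/1559 ≈ 63.438
Retention S: 1000/CN − 10 with CN=63.438 → S = 5700/989 ≈ 5.763 in
Initial abstraction Ia = S/5 = (5700/989)/5 = 1140/989 ≈ 1.153 in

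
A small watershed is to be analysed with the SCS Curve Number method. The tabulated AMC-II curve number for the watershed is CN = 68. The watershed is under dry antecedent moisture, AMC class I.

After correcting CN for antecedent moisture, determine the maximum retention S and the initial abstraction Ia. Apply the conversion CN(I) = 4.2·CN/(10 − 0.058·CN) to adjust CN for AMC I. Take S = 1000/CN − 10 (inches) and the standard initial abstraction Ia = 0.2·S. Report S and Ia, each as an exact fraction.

Adjust CN=68 to AMC I: 4.2·68/(10 − 0.058·68) → (1428/5) ÷ (757/125) = 35700/757 ≈ 47.160
Retention S: 1000/CN − 10 with CN=47.160 → S = 4000/357 ≈ 11.204 in
Ia = 0.2S: 0.2·11.204 = 2.241 in (exactly 800/357)

S = 4000/357 in ≈ 11.204 in; Ia = 800/357 in ≈ 2.241 in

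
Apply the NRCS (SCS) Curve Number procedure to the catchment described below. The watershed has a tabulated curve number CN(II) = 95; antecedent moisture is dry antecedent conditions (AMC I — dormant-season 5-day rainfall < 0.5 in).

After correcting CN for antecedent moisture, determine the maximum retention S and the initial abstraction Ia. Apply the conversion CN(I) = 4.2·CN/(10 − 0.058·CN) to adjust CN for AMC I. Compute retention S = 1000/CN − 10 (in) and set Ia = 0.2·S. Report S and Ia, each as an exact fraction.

S = 500/399 in ≈ 1.253 in; Ia = 100/399 in ≈ 0.251 in

Dry (AMC I): CN(I) = 4.2·95/(10 − 0.058·95) = 399/(449/100) = 39900/449 ≈ 88.864
S = 1000/(39900/449) − 10 = 500/399 in ≈ 1.253 in
Ia = 0.2·(500/399) = 100/399 in ≈ 0.251 in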